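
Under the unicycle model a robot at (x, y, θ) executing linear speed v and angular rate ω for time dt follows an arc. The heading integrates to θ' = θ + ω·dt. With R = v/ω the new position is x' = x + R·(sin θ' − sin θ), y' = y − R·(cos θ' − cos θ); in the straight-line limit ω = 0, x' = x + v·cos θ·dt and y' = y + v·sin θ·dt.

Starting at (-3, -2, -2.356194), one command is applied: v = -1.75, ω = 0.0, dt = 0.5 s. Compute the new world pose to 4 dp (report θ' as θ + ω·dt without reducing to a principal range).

(-2.3813, -1.3813, -2.3562)

θ' = -2.3562 + 0.0·0.5 = -2.3562
ω = 0 → straight: x' = -3 + -1.75·cos(-2.3562)·0.5 = -2.3813
y' = -2 + -1.75·sin(-2.3562)·0.5 = -1.3813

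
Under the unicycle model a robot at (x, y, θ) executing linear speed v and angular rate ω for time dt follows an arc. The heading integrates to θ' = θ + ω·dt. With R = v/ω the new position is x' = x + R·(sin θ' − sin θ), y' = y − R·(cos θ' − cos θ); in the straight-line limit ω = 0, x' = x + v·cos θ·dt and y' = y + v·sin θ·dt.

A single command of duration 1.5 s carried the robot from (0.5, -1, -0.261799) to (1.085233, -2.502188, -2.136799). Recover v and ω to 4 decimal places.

Δθ = -2.136799 − -0.261799 = -1.875000
ω = Δθ/dt = -1.875000/1.5 = -1.2500
R = −Δy/(cos θ' − cos θ) = -1.0000
v = R·ω = -1.0000·-1.2500 = 1.2500

v = 1.2500, ω = -1.2500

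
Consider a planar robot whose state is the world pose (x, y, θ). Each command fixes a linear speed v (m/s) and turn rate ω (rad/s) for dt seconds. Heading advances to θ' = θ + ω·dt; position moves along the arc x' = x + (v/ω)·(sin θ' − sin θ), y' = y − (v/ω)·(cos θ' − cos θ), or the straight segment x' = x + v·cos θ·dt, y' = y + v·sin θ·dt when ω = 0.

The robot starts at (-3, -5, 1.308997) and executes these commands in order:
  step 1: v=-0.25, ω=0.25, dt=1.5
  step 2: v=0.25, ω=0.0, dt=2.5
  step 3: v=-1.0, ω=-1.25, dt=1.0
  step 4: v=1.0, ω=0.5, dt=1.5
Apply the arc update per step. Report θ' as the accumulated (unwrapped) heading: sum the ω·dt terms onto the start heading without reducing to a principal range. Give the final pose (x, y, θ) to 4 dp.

step 1: θ'=1.6840 (R=-1.0000) → pose (-3.0277, -5.3718, 1.6840)
step 2: θ'=1.6840 (straight) → pose (-3.0983, -4.7508, 1.6840)
step 3: θ'=0.4340 (R=0.8000) → pose (-3.5568, -5.5670, 0.4340)
step 4: θ'=1.1840 (R=2.0000) → pose (-2.5455, -4.5068, 1.1840)

(-2.5455, -4.5068, 1.1840)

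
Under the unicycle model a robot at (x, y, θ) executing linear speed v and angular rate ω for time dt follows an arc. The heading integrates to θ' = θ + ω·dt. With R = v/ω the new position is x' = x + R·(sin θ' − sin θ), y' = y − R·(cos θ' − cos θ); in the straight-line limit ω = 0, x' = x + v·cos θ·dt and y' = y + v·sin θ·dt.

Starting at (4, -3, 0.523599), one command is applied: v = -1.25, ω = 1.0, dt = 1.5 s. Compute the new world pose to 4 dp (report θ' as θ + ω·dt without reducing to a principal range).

(3.5010, -4.6294, 2.0236)

θ' = 0.5236 + 1.0·1.5 = 2.0236
R = v/ω = -1.25/1.0 = -1.2500
x' = 4 + -1.2500·(sin 2.0236 − sin 0.5236) = 3.5010
y' = -3 − -1.2500·(cos 2.0236 − cos 0.5236) = -4.6294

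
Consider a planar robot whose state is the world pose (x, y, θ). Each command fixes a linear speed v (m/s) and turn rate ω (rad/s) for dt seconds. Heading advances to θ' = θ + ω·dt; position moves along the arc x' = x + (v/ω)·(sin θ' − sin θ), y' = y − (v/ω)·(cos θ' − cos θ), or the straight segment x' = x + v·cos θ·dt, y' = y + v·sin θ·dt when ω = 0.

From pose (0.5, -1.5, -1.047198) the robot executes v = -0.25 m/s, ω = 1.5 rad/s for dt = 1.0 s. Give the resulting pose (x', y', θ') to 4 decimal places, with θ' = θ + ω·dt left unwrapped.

(0.2827, -1.4335, 0.4528)

θ' = -1.0472 + 1.5·1.0 = 0.4528
R = v/ω = -0.25/1.5 = -0.1667
x' = 0.5 + -0.1667·(sin 0.4528 − sin -1.0472) = 0.2827
y' = -1.5 − -0.1667·(cos 0.4528 − cos -1.0472) = -1.4335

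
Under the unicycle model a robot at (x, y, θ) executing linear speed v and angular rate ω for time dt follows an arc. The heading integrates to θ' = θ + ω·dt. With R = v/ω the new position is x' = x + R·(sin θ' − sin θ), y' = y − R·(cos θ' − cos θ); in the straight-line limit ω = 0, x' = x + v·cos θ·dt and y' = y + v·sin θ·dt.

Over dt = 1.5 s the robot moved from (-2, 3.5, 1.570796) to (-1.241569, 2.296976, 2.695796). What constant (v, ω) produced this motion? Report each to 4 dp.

v = -1.0000, ω = 0.7500

Δθ = 2.695796 − 1.570796 = 1.125000
ω = Δθ/dt = 1.125000/1.5 = 0.7500
R = −Δy/(cos θ' − cos θ) = -1.3333
v = R·ω = -1.3333·0.7500 = -1.0000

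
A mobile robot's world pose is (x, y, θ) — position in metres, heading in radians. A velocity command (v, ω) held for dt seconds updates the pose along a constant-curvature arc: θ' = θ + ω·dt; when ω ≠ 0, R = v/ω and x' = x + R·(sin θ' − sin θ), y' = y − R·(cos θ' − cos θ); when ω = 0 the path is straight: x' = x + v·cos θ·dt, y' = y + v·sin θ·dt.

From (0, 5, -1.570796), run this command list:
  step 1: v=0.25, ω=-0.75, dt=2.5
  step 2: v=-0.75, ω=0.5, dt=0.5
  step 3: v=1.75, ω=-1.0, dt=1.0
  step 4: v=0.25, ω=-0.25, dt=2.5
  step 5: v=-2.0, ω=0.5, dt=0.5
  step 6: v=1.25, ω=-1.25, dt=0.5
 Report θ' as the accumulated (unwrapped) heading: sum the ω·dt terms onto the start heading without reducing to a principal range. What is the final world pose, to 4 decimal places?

(-1.4955, 5.7091, -5.1958)

step 1: θ'=-3.4458 (R=-0.3333) → pose (-0.4332, 4.6820, -3.4458)
step 2: θ'=-3.1958 (R=-1.5000) → pose (-0.0651, 4.6153, -3.1958)
step 3: θ'=-4.1958 (R=-1.7500) → pose (-1.4920, 5.4984, -4.1958)
step 4: θ'=-4.8208 (R=-1.0000) → pose (-1.6166, 6.1005, -4.8208)
step 5: θ'=-4.5708 (R=-4.0000) → pose (-1.6000, 5.1032, -4.5708)
step 6: θ'=-5.1958 (R=-1.0000) → pose (-1.4955, 5.7091, -5.1958)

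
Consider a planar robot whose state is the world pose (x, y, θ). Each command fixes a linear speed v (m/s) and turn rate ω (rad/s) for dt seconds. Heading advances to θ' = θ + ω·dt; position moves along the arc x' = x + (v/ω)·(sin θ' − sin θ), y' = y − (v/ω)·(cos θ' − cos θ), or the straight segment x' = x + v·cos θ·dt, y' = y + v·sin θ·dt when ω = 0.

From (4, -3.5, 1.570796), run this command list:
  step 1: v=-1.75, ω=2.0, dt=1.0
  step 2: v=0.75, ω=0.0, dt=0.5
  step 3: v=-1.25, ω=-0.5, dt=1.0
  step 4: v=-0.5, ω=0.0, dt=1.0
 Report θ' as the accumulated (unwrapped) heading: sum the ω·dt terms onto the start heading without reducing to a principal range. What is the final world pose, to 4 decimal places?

(6.6141, -4.2666, 3.0708)

step 1: θ'=3.5708 (R=-0.8750) → pose (5.2391, -4.2956, 3.5708)
step 2: θ'=3.5708 (straight) → pose (4.8981, -4.4517, 3.5708)
step 3: θ'=3.0708 (R=2.5000) → pose (6.1154, -4.2312, 3.0708)
step 4: θ'=3.0708 (straight) → pose (6.6141, -4.2666, 3.0708)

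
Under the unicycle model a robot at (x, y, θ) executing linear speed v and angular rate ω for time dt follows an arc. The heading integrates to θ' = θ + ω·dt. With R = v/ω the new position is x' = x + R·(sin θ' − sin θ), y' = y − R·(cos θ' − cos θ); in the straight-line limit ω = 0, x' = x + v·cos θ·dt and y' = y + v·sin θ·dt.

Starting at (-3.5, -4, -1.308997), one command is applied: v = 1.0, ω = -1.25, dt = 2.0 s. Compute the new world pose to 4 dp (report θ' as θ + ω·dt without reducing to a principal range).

(-4.7679, -4.8354, -3.8090)

θ' = -1.3090 + -1.25·2.0 = -3.8090
R = v/ω = 1.0/-1.25 = -0.8000
x' = -3.5 + -0.8000·(sin -3.8090 − sin -1.3090) = -4.7679
y' = -4 − -0.8000·(cos -3.8090 − cos -1.3090) = -4.8354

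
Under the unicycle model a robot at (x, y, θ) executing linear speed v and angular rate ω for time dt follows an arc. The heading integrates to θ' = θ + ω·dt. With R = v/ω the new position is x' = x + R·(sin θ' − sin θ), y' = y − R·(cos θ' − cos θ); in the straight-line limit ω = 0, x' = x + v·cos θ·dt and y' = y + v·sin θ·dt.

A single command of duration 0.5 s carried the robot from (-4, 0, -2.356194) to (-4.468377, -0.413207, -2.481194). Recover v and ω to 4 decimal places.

Δθ = -2.481194 − -2.356194 = -0.125000
ω = Δθ/dt = -0.125000/0.5 = -0.2500
R = Δx/(sin θ' − sin θ) = -5.0000
v = R·ω = -5.0000·-0.2500 = 1.2500

v = 1.2500, ω = -0.2500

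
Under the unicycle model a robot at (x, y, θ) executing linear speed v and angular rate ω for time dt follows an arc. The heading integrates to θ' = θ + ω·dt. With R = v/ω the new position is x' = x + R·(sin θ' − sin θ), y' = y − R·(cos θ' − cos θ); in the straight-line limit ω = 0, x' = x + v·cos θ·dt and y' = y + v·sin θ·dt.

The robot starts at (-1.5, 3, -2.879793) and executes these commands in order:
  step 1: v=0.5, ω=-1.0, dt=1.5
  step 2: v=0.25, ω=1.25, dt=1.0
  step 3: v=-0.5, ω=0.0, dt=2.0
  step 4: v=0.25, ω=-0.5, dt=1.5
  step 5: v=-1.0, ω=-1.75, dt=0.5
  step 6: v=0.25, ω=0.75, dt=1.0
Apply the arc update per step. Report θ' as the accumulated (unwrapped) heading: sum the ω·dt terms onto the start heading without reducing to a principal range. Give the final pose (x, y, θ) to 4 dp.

step 1: θ'=-4.3798 (R=-0.5000) → pose (-2.1020, 3.3197, -4.3798)
step 2: θ'=-3.1298 (R=0.2000) → pose (-2.2934, 3.4544, -3.1298)
step 3: θ'=-3.1298 (straight) → pose (-1.2935, 3.4662, -3.1298)
step 4: θ'=-3.8798 (R=-0.5000) → pose (-1.6359, 3.5963, -3.8798)
step 5: θ'=-4.7548 (R=0.5714) → pose (-1.4495, 3.1494, -4.7548)
step 6: θ'=-4.0048 (R=0.3333) → pose (-1.5292, 3.3802, -4.0048)

(-1.5292, 3.3802, -4.0048)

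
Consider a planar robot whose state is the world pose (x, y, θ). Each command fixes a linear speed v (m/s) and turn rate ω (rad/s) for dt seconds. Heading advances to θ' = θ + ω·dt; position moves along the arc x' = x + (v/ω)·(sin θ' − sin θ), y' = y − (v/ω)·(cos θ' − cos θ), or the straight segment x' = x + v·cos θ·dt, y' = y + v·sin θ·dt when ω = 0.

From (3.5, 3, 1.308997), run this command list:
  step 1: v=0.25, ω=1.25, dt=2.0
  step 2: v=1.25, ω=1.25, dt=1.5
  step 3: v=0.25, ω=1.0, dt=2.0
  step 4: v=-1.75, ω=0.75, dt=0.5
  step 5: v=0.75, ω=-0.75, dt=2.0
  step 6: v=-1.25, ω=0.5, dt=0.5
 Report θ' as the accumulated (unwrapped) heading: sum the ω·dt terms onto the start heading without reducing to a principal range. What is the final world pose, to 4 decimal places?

(3.7734, 1.8146, 6.8090)

step 1: θ'=3.8090 (R=0.2000) → pose (3.1830, 3.2088, 3.8090)
step 2: θ'=5.6840 (R=1.0000) → pose (3.2380, 1.5976, 5.6840)
step 3: θ'=7.6840 (R=0.2500) → pose (3.6254, 1.7618, 7.6840)
step 4: θ'=8.0590 (R=-2.3333) → pose (3.6406, 0.8920, 8.0590)
step 5: θ'=6.5590 (R=-1.0000) → pose (4.3474, 2.0578, 6.5590)
step 6: θ'=6.8090 (R=-2.5000) → pose (3.7734, 1.8146, 6.8090)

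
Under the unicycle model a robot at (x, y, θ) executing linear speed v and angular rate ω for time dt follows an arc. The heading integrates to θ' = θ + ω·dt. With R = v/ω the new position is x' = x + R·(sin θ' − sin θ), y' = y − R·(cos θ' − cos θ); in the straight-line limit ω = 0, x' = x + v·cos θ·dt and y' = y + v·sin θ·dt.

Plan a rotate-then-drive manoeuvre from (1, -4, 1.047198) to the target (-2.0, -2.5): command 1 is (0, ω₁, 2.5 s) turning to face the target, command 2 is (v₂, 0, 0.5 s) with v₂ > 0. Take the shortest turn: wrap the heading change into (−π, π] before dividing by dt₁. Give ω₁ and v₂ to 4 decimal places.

ω₁ = 0.6523, v₂ = 6.7082

heading to target = atan2(-2.5−-4, -2−1) = 2.6779
Δθ = wrap(2.6779 − 1.0472) = 1.6307; ω₁ = Δθ/dt₁ = 0.6523
distance = √((-2−1)² + (-2.5−-4)²) = 3.3541; v₂ = distance/dt₂ = 6.7082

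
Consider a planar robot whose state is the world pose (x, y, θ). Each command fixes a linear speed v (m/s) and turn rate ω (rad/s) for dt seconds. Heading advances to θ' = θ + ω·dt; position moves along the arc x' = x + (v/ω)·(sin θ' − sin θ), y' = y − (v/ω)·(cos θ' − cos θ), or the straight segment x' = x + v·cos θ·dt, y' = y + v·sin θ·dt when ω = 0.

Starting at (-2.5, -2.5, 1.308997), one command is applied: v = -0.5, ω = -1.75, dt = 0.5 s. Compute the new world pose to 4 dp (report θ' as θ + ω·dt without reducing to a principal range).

θ' = 1.3090 + -1.75·0.5 = 0.4340
R = v/ω = -0.5/-1.75 = 0.2857
x' = -2.5 + 0.2857·(sin 0.4340 − sin 1.3090) = -2.6558
y' = -2.5 − 0.2857·(cos 0.4340 − cos 1.3090) = -2.6853

(-2.6558, -2.6853, 0.4340)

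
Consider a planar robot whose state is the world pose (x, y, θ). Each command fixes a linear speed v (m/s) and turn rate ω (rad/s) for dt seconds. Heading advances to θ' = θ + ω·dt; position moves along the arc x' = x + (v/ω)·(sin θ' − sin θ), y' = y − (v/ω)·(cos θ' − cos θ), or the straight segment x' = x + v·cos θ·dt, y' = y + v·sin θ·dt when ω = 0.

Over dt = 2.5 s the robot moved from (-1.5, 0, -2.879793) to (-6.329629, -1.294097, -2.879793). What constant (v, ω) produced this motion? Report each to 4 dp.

v = 2.0000, ω = 0.0000

Δθ = -2.879793 − -2.879793 = 0.000000
ω = Δθ/dt = 0.000000/2.5 = 0.0000
ω = 0 → v = (Δx·cos θ + Δy·sin θ)/dt = 2.0000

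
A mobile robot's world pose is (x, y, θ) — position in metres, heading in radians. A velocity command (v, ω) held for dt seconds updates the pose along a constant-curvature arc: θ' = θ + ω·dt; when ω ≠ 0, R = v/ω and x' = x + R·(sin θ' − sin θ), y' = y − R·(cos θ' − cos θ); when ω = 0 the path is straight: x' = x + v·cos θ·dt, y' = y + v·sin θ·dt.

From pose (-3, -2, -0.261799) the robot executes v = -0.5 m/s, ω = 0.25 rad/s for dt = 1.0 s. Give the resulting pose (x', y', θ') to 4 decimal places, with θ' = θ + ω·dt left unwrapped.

θ' = -0.2618 + 0.25·1.0 = -0.0118
R = v/ω = -0.5/0.25 = -2.0000
x' = -3 + -2.0000·(sin -0.0118 − sin -0.2618) = -3.4940
y' = -2 − -2.0000·(cos -0.0118 − cos -0.2618) = -1.9320

(-3.4940, -1.9320, -0.0118)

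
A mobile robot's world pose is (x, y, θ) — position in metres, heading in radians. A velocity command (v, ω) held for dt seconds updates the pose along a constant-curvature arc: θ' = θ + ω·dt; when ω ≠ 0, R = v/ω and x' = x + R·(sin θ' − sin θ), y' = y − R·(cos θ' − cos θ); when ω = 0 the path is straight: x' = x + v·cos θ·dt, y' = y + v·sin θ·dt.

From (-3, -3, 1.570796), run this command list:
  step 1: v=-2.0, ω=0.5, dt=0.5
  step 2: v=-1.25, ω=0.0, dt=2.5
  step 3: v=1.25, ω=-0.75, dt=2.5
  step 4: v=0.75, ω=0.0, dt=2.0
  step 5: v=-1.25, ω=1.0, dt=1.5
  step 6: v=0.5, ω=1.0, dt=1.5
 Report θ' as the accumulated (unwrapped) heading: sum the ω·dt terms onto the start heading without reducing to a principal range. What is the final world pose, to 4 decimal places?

step 1: θ'=1.8208 (R=-4.0000) → pose (-2.8757, -3.9896, 1.8208)
step 2: θ'=1.8208 (straight) → pose (-2.1025, -7.0175, 1.8208)
step 3: θ'=-0.0542 (R=-1.6667) → pose (-0.3974, -4.9409, -0.0542)
step 4: θ'=-0.0542 (straight) → pose (1.1004, -5.0222, -0.0542)
step 5: θ'=1.4458 (R=-1.2500) → pose (-0.2075, -6.1145, 1.4458)
step 6: θ'=2.9458 (R=0.5000) → pose (-0.6064, -5.5617, 2.9458)

(-0.6064, -5.5617, 2.9458)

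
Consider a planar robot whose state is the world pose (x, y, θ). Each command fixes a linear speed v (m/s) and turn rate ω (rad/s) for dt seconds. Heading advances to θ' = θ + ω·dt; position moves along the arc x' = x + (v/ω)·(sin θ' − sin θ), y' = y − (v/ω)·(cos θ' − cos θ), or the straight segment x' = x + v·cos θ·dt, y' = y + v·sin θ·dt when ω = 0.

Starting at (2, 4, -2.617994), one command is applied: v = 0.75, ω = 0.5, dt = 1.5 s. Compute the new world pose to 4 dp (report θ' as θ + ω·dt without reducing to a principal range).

(1.3158, 3.1402, -1.8680)

θ' = -2.6180 + 0.5·1.5 = -1.8680
R = v/ω = 0.75/0.5 = 1.5000
x' = 2 + 1.5000·(sin -1.8680 − sin -2.6180) = 1.3158
y' = 4 − 1.5000·(cos -1.8680 − cos -2.6180) = 3.1402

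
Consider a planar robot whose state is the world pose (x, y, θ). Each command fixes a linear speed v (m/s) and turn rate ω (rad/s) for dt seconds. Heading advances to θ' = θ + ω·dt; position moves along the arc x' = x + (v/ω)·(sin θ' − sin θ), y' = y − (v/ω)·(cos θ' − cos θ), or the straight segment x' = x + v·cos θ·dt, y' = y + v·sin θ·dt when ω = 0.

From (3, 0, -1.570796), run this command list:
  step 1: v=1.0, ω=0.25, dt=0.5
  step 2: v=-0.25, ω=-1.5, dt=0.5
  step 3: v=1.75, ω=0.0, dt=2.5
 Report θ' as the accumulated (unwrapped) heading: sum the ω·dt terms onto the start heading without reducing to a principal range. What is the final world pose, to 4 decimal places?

step 1: θ'=-1.4458 (R=4.0000) → pose (3.0312, -0.4987, -1.4458)
step 2: θ'=-2.1958 (R=0.1667) → pose (3.0614, -0.3804, -2.1958)
step 3: θ'=-2.1958 (straight) → pose (0.5016, -3.9284, -2.1958)

(0.5016, -3.9284, -2.1958)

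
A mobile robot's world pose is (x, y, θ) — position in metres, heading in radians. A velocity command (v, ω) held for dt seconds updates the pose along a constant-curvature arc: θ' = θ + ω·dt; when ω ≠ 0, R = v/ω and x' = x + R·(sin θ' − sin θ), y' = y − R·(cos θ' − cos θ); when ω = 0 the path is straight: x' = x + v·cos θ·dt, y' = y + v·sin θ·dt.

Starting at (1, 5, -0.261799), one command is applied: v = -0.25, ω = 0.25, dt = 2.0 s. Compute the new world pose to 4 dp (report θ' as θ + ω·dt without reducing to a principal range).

θ' = -0.2618 + 0.25·2.0 = 0.2382
R = v/ω = -0.25/0.25 = -1.0000
x' = 1 + -1.0000·(sin 0.2382 − sin -0.2618) = 0.5052
y' = 5 − -1.0000·(cos 0.2382 − cos -0.2618) = 5.0058

(0.5052, 5.0058, 0.2382)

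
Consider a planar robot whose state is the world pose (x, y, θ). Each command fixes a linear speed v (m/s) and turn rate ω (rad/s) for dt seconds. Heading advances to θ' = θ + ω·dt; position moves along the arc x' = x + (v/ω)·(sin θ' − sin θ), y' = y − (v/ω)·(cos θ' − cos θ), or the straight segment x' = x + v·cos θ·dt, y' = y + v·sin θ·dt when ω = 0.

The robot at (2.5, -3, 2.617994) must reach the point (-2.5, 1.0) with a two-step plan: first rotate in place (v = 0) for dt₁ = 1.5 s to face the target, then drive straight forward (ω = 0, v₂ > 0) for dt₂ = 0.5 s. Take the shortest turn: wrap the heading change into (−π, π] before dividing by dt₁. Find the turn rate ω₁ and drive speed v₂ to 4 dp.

heading to target = atan2(1−-3, -2.5−2.5) = 2.4669
Δθ = wrap(2.4669 − 2.6180) = -0.1511; ω₁ = Δθ/dt₁ = -0.1008
distance = √((-2.5−2.5)² + (1−-3)²) = 6.4031; v₂ = distance/dt₂ = 12.8062

ω₁ = -0.1008, v₂ = 12.8062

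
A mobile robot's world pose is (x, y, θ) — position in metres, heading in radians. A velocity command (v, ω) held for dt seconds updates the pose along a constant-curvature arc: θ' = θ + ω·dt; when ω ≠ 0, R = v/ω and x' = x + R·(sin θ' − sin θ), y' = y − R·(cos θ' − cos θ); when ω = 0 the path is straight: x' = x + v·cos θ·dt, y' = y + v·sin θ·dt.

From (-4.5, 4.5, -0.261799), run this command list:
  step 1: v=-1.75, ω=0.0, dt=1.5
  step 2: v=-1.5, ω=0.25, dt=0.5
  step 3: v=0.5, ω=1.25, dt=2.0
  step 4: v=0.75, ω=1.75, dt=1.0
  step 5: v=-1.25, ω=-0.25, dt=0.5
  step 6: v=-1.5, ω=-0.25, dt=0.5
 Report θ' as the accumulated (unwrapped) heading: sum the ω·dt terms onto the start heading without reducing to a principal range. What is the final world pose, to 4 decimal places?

(-7.1752, 6.9675, 3.8632)

step 1: θ'=-0.2618 (straight) → pose (-7.0356, 5.1794, -0.2618)
step 2: θ'=-0.1368 (R=-6.0000) → pose (-7.7702, 5.3278, -0.1368)
step 3: θ'=2.3632 (R=0.4000) → pose (-7.4348, 6.0089, 2.3632)
step 4: θ'=4.1132 (R=0.4286) → pose (-8.0897, 5.9454, 4.1132)
step 5: θ'=3.9882 (R=5.0000) → pose (-7.7059, 6.4382, 3.9882)
step 6: θ'=3.8632 (R=6.0000) → pose (-7.1752, 6.9675, 3.8632)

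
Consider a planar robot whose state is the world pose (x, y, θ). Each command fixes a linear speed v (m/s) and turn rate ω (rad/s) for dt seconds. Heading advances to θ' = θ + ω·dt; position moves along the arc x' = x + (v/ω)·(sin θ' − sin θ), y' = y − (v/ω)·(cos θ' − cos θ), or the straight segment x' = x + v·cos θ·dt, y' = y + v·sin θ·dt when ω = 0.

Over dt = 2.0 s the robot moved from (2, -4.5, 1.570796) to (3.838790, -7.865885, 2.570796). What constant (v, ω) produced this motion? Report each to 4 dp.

v = -2.0000, ω = 0.5000

Δθ = 2.570796 − 1.570796 = 1.000000
ω = Δθ/dt = 1.000000/2.0 = 0.5000
R = −Δy/(cos θ' − cos θ) = -4.0000
v = R·ω = -4.0000·0.5000 = -2.0000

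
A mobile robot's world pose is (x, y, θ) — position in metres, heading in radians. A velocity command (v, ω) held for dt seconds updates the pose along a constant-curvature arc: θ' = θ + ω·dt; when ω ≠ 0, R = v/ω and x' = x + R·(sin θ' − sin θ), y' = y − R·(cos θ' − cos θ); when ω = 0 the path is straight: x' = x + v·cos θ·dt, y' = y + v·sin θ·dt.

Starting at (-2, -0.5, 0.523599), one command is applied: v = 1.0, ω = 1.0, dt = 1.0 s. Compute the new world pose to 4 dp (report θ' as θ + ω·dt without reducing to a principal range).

θ' = 0.5236 + 1.0·1.0 = 1.5236
R = v/ω = 1.0/1.0 = 1.0000
x' = -2 + 1.0000·(sin 1.5236 − sin 0.5236) = -1.5011
y' = -0.5 − 1.0000·(cos 1.5236 − cos 0.5236) = 0.3188

(-1.5011, 0.3188, 1.5236)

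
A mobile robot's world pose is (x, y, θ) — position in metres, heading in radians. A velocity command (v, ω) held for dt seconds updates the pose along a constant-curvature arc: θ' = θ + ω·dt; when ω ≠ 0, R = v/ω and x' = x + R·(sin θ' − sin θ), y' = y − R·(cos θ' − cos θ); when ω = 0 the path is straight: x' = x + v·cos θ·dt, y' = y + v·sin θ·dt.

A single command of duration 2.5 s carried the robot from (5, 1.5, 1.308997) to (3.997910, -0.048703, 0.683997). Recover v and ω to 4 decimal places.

Δθ = 0.683997 − 1.308997 = -0.625000
ω = Δθ/dt = -0.625000/2.5 = -0.2500
R = −Δy/(cos θ' − cos θ) = 3.0000
v = R·ω = 3.0000·-0.2500 = -0.7500

v = -0.7500, ω = -0.2500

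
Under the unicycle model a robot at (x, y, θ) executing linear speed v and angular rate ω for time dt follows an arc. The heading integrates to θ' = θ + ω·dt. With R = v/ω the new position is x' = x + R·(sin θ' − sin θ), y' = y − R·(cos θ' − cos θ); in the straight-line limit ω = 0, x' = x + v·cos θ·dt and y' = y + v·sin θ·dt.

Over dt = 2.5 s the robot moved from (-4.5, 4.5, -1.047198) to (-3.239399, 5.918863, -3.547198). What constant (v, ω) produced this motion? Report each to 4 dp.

Δθ = -3.547198 − -1.047198 = -2.500000
ω = Δθ/dt = -2.500000/2.5 = -1.0000
R = −Δy/(cos θ' − cos θ) = 1.0000
v = R·ω = 1.0000·-1.0000 = -1.0000

v = -1.0000, ω = -1.0000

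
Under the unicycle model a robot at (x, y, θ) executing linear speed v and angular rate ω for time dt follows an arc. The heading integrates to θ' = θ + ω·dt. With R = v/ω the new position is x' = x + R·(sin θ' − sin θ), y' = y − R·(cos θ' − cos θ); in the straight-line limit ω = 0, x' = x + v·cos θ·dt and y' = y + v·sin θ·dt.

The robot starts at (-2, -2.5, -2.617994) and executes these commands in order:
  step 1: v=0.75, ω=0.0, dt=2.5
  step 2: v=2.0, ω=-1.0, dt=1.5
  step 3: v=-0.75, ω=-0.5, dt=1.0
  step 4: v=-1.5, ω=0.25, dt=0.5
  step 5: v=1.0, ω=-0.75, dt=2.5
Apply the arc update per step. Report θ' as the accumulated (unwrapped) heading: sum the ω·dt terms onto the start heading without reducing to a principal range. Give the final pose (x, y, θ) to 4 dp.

(-4.4988, -2.6457, -6.3680)

step 1: θ'=-2.6180 (straight) → pose (-3.6238, -3.4375, -2.6180)
step 2: θ'=-4.1180 (R=-2.0000) → pose (-6.2808, -2.8255, -4.1180)
step 3: θ'=-4.6180 (R=1.5000) → pose (-6.0302, -3.5241, -4.6180)
step 4: θ'=-4.4930 (R=-6.0000) → pose (-5.9131, -4.2644, -4.4930)
step 5: θ'=-6.3680 (R=-1.3333) → pose (-4.4988, -2.6457, -6.3680)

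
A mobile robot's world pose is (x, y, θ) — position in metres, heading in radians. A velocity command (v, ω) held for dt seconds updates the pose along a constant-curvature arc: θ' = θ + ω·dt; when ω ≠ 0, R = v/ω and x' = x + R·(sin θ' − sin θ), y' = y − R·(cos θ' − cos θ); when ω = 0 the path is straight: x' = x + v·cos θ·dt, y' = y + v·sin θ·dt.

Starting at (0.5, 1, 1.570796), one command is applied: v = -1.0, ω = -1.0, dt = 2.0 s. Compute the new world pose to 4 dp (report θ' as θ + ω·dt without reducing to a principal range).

θ' = 1.5708 + -1.0·2.0 = -0.4292
R = v/ω = -1.0/-1.0 = 1.0000
x' = 0.5 + 1.0000·(sin -0.4292 − sin 1.5708) = -0.9161
y' = 1 − 1.0000·(cos -0.4292 − cos 1.5708) = 0.0907

(-0.9161, 0.0907, -0.4292)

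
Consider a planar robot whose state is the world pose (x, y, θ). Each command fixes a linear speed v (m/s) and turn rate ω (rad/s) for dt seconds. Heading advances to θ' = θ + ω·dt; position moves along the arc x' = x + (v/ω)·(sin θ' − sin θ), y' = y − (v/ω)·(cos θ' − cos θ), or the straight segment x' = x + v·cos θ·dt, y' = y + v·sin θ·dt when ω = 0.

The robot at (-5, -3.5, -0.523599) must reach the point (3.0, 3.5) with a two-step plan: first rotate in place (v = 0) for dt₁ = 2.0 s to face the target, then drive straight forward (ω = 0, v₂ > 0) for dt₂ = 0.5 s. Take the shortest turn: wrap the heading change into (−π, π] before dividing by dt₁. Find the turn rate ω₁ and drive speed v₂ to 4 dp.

heading to target = atan2(3.5−-3.5, 3−-5) = 0.7188
Δθ = wrap(0.7188 − -0.5236) = 1.2424; ω₁ = Δθ/dt₁ = 0.6212
distance = √((3−-5)² + (3.5−-3.5)²) = 10.6301; v₂ = distance/dt₂ = 21.2603

ω₁ = 0.6212, v₂ = 21.2603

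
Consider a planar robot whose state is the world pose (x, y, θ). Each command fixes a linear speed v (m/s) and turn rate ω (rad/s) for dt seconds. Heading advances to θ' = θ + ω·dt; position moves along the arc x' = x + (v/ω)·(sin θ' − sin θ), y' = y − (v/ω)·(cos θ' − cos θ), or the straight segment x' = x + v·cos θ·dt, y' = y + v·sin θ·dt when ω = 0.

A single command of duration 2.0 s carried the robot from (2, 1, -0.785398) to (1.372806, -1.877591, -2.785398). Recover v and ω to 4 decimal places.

Δθ = -2.785398 − -0.785398 = -2.000000
ω = Δθ/dt = -2.000000/2.0 = -1.0000
R = −Δy/(cos θ' − cos θ) = -1.7500
v = R·ω = -1.7500·-1.0000 = 1.7500

v = 1.7500, ω = -1.0000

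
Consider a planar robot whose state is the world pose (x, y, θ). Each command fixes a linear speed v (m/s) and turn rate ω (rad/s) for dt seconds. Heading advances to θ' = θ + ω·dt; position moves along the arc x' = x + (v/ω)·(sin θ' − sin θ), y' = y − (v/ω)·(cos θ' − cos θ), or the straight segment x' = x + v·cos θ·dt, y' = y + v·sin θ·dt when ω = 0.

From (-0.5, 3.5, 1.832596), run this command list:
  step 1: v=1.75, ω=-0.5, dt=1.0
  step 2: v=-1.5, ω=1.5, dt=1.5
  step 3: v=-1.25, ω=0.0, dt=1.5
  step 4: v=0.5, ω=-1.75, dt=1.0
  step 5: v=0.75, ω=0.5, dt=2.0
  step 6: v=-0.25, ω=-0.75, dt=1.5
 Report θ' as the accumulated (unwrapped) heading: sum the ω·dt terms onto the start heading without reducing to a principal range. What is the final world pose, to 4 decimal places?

(1.4120, 5.8448, 1.7076)

step 1: θ'=1.3326 (R=-3.5000) → pose (-0.5204, 5.2317, 1.3326)
step 2: θ'=3.5826 (R=-1.0000) → pose (0.8782, 4.0914, 3.5826)
step 3: θ'=3.5826 (straight) → pose (2.5738, 4.8918, 3.5826)
step 4: θ'=1.8326 (R=-0.2857) → pose (2.1758, 5.0762, 1.8326)
step 5: θ'=2.8326 (R=1.5000) → pose (1.1831, 6.1169, 2.8326)
step 6: θ'=1.7076 (R=0.3333) → pose (1.4120, 5.8448, 1.7076)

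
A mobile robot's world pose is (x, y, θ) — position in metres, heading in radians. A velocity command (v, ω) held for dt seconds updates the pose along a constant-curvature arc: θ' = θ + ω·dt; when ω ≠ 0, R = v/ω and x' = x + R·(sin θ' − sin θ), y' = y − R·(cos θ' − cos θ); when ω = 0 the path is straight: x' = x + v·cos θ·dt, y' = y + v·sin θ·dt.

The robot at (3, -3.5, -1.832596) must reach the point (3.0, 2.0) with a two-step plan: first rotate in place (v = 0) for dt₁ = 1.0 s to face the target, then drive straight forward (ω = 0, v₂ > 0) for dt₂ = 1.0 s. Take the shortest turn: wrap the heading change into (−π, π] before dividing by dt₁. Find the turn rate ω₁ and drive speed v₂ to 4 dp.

heading to target = atan2(2−-3.5, 3−3) = 1.5708
Δθ = wrap(1.5708 − -1.8326) = -2.8798; ω₁ = Δθ/dt₁ = -2.8798
distance = √((3−3)² + (2−-3.5)²) = 5.5000; v₂ = distance/dt₂ = 5.5000

ω₁ = -2.8798, v₂ = 5.5000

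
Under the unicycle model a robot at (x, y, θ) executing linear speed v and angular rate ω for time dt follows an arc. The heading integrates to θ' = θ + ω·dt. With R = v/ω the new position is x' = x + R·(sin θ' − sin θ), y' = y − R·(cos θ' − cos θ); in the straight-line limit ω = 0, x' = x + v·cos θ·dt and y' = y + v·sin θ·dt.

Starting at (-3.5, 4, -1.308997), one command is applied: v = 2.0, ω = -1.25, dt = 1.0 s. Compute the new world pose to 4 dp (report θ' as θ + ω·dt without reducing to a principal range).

θ' = -1.3090 + -1.25·1.0 = -2.5590
R = v/ω = 2.0/-1.25 = -1.6000
x' = -3.5 + -1.6000·(sin -2.5590 − sin -1.3090) = -4.1652
y' = 4 − -1.6000·(cos -2.5590 − cos -1.3090) = 2.2498

(-4.1652, 2.2498, -2.5590)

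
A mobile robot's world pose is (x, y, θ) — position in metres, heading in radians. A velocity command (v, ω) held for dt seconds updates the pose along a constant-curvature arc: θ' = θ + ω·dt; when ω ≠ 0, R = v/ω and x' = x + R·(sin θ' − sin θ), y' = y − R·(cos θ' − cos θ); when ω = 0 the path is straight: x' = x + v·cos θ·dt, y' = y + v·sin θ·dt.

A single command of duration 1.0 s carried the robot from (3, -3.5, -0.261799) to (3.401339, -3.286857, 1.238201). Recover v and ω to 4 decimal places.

v = 0.5000, ω = 1.5000

Δθ = 1.238201 − -0.261799 = 1.500000
ω = Δθ/dt = 1.500000/1.0 = 1.5000
R = Δx/(sin θ' − sin θ) = 0.3333
v = R·ω = 0.3333·1.5000 = 0.5000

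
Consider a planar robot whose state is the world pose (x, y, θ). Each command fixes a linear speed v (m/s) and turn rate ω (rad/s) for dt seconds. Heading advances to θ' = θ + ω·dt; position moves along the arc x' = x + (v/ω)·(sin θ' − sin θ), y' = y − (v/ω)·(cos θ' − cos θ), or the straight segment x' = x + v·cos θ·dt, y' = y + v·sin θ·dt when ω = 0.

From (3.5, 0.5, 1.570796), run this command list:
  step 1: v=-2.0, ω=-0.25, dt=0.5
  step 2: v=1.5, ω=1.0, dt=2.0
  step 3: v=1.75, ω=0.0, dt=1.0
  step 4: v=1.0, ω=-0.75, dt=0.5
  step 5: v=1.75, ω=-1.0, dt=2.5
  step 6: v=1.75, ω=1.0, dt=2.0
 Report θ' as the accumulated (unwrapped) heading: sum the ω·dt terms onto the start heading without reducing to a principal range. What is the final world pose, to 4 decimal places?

step 1: θ'=1.4458 (R=8.0000) → pose (3.4376, -0.4974, 1.4458)
step 2: θ'=3.4458 (R=1.5000) → pose (1.5000, 1.1207, 3.4458)
step 3: θ'=3.4458 (straight) → pose (-0.1697, 0.5966, 3.4458)
step 4: θ'=3.0708 (R=-1.3333) → pose (-0.6634, 0.5387, 3.0708)
step 5: θ'=0.5708 (R=-1.7500) → pose (-1.4851, 3.7569, 0.5708)
step 6: θ'=2.5708 (R=1.7500) → pose (-1.4851, 6.7020, 2.5708)

(-1.4851, 6.7020, 2.5708)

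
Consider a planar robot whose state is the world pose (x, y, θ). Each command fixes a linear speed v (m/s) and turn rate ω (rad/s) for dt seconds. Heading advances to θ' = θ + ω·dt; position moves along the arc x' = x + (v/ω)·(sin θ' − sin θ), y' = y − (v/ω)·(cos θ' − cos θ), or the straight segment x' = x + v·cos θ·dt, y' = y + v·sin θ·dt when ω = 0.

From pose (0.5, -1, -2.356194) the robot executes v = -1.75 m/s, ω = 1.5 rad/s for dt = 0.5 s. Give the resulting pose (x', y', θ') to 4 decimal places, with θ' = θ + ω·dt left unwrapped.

(0.8410, -0.2163, -1.6062)

θ' = -2.3562 + 1.5·0.5 = -1.6062
R = v/ω = -1.75/1.5 = -1.1667
x' = 0.5 + -1.1667·(sin -1.6062 − sin -2.3562) = 0.8410
y' = -1 − -1.1667·(cos -1.6062 − cos -2.3562) = -0.2163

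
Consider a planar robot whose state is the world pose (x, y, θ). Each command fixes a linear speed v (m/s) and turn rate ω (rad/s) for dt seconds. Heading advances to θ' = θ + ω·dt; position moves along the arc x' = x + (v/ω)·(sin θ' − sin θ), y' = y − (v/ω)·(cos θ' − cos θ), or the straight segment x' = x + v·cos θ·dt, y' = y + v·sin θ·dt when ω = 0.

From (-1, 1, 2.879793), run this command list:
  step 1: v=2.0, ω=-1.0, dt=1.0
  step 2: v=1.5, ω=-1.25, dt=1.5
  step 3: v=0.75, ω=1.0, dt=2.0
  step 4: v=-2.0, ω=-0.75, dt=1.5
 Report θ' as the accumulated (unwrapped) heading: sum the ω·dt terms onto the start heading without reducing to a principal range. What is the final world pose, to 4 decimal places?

step 1: θ'=1.8798 (R=-2.0000) → pose (-2.3876, 2.3236, 1.8798)
step 2: θ'=0.0048 (R=-1.2000) → pose (-1.2502, 3.8886, 0.0048)
step 3: θ'=2.0048 (R=0.7500) → pose (-0.5733, 4.9539, 2.0048)
step 4: θ'=0.8798 (R=2.6667) → pose (-0.9378, 2.1331, 0.8798)

(-0.9378, 2.1331, 0.8798)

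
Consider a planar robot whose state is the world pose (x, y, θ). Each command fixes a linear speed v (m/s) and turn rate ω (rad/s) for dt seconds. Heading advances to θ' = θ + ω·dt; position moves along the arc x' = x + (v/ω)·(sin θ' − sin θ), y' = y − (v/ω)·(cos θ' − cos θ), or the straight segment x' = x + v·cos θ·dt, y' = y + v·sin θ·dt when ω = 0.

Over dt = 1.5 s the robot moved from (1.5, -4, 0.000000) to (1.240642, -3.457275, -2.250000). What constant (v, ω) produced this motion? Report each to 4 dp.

Δθ = -2.250000 − 0.000000 = -2.250000
ω = Δθ/dt = -2.250000/1.5 = -1.5000
R = −Δy/(cos θ' − cos θ) = 0.3333
v = R·ω = 0.3333·-1.5000 = -0.5000

v = -0.5000, ω = -1.5000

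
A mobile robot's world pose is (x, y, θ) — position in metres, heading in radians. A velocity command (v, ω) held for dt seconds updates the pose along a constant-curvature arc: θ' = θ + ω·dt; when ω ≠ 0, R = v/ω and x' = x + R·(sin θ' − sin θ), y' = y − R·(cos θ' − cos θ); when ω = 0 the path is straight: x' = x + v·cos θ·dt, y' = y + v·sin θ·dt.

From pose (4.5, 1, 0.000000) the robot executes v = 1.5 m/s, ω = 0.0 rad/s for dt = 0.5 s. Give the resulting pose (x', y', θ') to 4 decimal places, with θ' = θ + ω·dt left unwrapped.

(5.2500, 1.0000, 0.0000)

θ' = 0.0000 + 0.0·0.5 = 0.0000
ω = 0 → straight: x' = 4.5 + 1.5·cos(0.0000)·0.5 = 5.2500
y' = 1 + 1.5·sin(0.0000)·0.5 = 1.0000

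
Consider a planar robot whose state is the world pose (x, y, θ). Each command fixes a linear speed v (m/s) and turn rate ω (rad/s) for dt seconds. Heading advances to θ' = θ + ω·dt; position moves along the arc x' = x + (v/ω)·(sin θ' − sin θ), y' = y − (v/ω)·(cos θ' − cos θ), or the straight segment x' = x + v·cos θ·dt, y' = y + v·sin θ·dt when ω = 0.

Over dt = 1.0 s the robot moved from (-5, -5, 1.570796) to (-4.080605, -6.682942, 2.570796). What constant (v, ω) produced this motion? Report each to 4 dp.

Δθ = 2.570796 − 1.570796 = 1.000000
ω = Δθ/dt = 1.000000/1.0 = 1.0000
R = −Δy/(cos θ' − cos θ) = -2.0000
v = R·ω = -2.0000·1.0000 = -2.0000

v = -2.0000, ω = 1.0000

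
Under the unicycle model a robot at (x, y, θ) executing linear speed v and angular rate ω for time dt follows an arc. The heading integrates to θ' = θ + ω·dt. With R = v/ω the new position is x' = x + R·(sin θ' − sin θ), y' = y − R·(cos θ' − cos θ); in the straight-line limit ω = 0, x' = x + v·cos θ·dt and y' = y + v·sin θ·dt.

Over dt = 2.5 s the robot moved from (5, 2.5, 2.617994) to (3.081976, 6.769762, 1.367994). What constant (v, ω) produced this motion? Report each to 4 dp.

Δθ = 1.367994 − 2.617994 = -1.250000
ω = Δθ/dt = -1.250000/2.5 = -0.5000
R = −Δy/(cos θ' − cos θ) = -4.0000
v = R·ω = -4.0000·-0.5000 = 2.0000

v = 2.0000, ω = -0.5000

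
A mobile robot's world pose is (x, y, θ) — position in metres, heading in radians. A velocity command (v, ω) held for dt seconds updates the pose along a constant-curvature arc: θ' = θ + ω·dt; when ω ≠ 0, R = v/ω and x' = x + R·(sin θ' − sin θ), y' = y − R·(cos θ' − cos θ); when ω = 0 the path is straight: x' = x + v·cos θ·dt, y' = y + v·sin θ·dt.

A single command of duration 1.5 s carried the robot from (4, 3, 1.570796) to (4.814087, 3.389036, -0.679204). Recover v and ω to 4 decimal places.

Δθ = -0.679204 − 1.570796 = -2.250000
ω = Δθ/dt = -2.250000/1.5 = -1.5000
R = Δx/(sin θ' − sin θ) = -0.5000
v = R·ω = -0.5000·-1.5000 = 0.7500

v = 0.7500, ω = -1.5000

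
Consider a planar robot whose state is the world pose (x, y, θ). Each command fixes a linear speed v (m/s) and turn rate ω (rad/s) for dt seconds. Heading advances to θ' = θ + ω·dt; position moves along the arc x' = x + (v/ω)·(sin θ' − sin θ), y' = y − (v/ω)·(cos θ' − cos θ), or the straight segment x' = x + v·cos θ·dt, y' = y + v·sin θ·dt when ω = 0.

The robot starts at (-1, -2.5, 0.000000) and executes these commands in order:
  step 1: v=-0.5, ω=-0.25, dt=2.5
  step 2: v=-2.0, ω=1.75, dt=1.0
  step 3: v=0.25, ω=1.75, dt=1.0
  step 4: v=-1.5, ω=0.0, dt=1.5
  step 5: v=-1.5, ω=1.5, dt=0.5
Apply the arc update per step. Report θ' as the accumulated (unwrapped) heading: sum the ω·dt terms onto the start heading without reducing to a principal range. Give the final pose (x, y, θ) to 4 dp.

(-1.0625, -2.8701, 3.6250)

step 1: θ'=-0.6250 (R=2.0000) → pose (-2.1702, -2.1219, -0.6250)
step 2: θ'=1.1250 (R=-1.1429) → pose (-3.8700, -2.5560, 1.1250)
step 3: θ'=2.8750 (R=0.1429) → pose (-3.9613, -2.3566, 2.8750)
step 4: θ'=2.8750 (straight) → pose (-1.7908, -2.9493, 2.8750)
step 5: θ'=3.6250 (R=-1.0000) → pose (-1.0625, -2.8701, 3.6250)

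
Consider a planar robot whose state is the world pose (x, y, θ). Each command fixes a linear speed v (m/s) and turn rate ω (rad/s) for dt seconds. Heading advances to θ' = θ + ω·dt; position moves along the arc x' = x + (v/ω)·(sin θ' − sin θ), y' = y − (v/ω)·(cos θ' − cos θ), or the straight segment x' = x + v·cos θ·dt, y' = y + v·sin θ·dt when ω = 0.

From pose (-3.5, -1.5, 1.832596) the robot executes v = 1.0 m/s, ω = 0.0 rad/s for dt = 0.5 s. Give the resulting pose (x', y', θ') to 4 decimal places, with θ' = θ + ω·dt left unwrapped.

θ' = 1.8326 + 0.0·0.5 = 1.8326
ω = 0 → straight: x' = -3.5 + 1.0·cos(1.8326)·0.5 = -3.6294
y' = -1.5 + 1.0·sin(1.8326)·0.5 = -1.0170

(-3.6294, -1.0170, 1.8326)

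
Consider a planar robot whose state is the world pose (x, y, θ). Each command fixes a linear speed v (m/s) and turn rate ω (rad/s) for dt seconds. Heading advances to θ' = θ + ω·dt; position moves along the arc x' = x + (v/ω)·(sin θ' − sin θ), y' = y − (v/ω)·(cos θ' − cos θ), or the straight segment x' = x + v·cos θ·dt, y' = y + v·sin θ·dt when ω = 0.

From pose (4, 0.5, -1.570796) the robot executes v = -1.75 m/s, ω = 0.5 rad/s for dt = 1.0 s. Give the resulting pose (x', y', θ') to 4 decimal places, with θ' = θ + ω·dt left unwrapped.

θ' = -1.5708 + 0.5·1.0 = -1.0708
R = v/ω = -1.75/0.5 = -3.5000
x' = 4 + -3.5000·(sin -1.0708 − sin -1.5708) = 3.5715
y' = 0.5 − -3.5000·(cos -1.0708 − cos -1.5708) = 2.1780

(3.5715, 2.1780, -1.0708)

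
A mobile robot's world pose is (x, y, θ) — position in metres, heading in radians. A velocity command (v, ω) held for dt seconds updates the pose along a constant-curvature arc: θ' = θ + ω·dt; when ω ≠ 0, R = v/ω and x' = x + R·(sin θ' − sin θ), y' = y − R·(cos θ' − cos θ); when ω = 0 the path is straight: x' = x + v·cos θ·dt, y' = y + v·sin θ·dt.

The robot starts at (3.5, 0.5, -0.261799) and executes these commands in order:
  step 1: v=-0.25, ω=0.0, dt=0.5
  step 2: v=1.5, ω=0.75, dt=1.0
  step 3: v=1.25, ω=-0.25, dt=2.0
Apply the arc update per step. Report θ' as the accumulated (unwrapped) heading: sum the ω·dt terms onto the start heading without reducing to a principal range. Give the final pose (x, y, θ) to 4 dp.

(7.2392, 1.2816, -0.0118)

step 1: θ'=-0.2618 (straight) → pose (3.3793, 0.5324, -0.2618)
step 2: θ'=0.4882 (R=2.0000) → pose (4.8350, 0.6978, 0.4882)
step 3: θ'=-0.0118 (R=-5.0000) → pose (7.2392, 1.2816, -0.0118)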